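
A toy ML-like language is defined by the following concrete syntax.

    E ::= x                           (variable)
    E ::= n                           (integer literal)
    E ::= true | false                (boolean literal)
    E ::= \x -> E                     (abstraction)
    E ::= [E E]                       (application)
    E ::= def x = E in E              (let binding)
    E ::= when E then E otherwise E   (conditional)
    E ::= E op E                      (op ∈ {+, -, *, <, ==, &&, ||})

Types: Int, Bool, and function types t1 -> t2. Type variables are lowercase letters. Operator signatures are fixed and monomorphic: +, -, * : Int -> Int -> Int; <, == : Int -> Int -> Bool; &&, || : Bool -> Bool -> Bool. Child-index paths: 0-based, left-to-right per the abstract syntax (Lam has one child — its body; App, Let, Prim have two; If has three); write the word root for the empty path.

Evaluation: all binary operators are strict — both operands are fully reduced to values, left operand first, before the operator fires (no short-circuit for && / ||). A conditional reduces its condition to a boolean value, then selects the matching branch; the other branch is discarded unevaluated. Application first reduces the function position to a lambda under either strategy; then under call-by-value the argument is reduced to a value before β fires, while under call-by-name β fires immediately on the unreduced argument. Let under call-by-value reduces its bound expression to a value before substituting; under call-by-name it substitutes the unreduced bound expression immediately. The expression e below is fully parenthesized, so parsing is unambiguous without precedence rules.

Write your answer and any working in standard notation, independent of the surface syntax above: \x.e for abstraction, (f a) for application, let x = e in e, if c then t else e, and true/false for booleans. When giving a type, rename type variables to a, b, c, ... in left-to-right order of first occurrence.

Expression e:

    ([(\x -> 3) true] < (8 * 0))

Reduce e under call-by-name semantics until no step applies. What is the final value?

Trace:
step 0: (((\x.3) true) < (8 * 0))
step 1: [beta@0] (3 < (8 * 0))
step 2: [delta@1] (3 < 0)
step 3: [delta@root] false

Answer: false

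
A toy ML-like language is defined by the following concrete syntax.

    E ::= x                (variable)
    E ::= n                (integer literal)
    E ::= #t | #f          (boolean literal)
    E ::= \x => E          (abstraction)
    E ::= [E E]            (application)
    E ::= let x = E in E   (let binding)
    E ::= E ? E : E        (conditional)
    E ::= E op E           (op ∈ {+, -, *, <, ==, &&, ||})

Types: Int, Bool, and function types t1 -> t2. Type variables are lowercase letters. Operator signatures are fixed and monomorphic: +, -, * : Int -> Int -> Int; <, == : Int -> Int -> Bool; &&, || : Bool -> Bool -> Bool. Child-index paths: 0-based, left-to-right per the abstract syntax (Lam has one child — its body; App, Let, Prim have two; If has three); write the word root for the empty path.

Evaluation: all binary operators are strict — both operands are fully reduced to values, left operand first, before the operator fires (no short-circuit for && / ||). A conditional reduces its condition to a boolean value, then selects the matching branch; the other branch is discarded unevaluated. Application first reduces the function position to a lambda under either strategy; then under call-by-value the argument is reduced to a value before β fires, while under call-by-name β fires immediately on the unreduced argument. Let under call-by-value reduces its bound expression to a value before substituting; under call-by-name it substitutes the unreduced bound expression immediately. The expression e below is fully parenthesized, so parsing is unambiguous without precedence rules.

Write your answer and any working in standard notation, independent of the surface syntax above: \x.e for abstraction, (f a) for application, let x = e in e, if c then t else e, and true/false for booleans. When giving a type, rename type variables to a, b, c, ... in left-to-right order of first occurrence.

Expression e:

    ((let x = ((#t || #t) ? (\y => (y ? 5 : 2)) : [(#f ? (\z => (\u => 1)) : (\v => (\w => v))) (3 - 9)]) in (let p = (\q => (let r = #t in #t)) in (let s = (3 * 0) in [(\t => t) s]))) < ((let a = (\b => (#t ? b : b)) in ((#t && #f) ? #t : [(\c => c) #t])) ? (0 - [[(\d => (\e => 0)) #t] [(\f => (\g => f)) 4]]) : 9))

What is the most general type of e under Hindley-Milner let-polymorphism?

Answer: Bool

Derivation:
  unify Bool ~ Bool
  unify Bool ~ Bool
  unify Bool ~ Bool
y : a
  unify a ~ Bool
  unify Int ~ Int
\y._ : Bool -> Int
  unify Bool ~ Bool
\u._ : c -> Int
\z._ : b -> c -> Int
v : d
\w._ : e -> d
\v._ : d -> e -> d
  unify b -> c -> Int ~ d -> e -> d
  unify b ~ d
  unify c -> Int ~ e -> d
  unify c ~ e
  unify Int ~ d
  unify Int ~ Int
  unify Int ~ Int
  unify Int -> e -> Int ~ Int -> f
  unify Int ~ Int
  unify e -> Int ~ f
_ _ : e -> Int
  unify Bool -> Int ~ e -> Int
  unify Bool ~ e
  unify Int ~ Int
let x : Bool -> Int
let r : Bool
\q._ : g -> Bool
let p : forall. g -> Bool
  unify Int ~ Int
  unify Int ~ Int
let s : Int
t : h
\t._ : h -> h
s : Int
  unify h -> h ~ Int -> i
  unify h ~ Int
  unify Int ~ i
_ _ : Int
  unify Int ~ Int
  unify Bool ~ Bool
b : j
b : j
  unify j ~ j
\b._ : j -> j
let a : forall. j -> j
  unify Bool ~ Bool
  unify Bool ~ Bool
  unify Bool ~ Bool
c : k
\c._ : k -> k
  unify k -> k ~ Bool -> l
  unify k ~ Bool
  unify Bool ~ l
_ _ : Bool
  unify Bool ~ Bool
  unify Bool ~ Bool
  unify Int ~ Int
\e._ : n -> Int
\d._ : m -> n -> Int
  unify m -> n -> Int ~ Bool -> o
  unify m ~ Bool
  unify n -> Int ~ o
_ _ : n -> Int
f : p
\g._ : q -> p
\f._ : p -> q -> p
  unify p -> q -> p ~ Int -> r
  unify p ~ Int
  unify q -> Int ~ r
_ _ : q -> Int
  unify n -> Int ~ (q -> Int) -> s
  unify n ~ q -> Int
  unify Int ~ s
_ _ : Int
  unify Int ~ Int
  unify Int ~ Int
  unify Int ~ Int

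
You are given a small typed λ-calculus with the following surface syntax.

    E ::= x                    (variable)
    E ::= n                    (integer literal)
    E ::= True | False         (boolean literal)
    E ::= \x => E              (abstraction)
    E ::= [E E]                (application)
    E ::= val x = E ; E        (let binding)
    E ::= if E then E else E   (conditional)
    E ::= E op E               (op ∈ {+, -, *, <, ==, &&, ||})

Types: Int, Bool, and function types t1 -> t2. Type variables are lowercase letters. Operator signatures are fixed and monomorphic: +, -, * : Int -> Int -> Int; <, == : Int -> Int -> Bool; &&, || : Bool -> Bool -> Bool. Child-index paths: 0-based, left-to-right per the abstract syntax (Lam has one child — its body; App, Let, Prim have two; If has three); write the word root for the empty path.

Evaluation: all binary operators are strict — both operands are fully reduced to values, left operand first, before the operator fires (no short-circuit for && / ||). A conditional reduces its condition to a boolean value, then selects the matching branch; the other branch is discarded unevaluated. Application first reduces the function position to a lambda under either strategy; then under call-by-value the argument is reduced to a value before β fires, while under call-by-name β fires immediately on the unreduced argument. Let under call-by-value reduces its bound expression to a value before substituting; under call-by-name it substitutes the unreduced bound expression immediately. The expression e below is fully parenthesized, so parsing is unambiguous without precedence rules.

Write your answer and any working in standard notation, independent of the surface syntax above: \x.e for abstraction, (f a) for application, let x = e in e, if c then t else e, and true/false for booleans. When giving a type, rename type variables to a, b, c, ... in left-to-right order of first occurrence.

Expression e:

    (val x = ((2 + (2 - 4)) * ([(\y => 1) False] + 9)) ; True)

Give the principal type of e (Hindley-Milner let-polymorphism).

Answer: Bool

Trace:
  unify Int ~ Int
  unify Int ~ Int
  unify Int ~ Int
  unify Int ~ Int
  unify Int ~ Int
\y._ : a -> Int
  unify a -> Int ~ Bool -> b
  unify a ~ Bool
  unify Int ~ b
_ _ : Int
  unify Int ~ Int
  unify Int ~ Int
  unify Int ~ Int
let x : Int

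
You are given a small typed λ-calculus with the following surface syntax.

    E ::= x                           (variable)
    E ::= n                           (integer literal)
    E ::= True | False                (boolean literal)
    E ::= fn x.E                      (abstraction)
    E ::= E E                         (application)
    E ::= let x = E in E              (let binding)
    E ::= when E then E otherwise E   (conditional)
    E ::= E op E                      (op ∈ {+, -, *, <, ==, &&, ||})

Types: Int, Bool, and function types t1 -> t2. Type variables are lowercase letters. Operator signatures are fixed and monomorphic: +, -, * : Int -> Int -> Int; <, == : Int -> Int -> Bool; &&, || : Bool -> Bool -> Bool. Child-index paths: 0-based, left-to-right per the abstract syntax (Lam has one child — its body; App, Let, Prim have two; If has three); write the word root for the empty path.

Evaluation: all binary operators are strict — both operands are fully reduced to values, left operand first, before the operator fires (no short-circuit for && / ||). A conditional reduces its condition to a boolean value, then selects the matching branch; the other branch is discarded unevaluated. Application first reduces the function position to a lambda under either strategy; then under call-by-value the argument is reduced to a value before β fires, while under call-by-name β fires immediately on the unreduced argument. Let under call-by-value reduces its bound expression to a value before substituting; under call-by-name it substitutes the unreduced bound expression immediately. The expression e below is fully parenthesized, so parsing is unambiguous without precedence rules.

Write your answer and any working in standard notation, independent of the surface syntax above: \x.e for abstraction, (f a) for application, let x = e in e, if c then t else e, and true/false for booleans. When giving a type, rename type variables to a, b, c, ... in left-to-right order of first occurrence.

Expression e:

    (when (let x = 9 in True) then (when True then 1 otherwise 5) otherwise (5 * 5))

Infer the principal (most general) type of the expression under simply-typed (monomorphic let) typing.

Answer: Int

Working:
let x : Int
  unify Bool ~ Bool
  unify Bool ~ Bool
  unify Int ~ Int
  unify Int ~ Int
  unify Int ~ Int
  unify Int ~ Int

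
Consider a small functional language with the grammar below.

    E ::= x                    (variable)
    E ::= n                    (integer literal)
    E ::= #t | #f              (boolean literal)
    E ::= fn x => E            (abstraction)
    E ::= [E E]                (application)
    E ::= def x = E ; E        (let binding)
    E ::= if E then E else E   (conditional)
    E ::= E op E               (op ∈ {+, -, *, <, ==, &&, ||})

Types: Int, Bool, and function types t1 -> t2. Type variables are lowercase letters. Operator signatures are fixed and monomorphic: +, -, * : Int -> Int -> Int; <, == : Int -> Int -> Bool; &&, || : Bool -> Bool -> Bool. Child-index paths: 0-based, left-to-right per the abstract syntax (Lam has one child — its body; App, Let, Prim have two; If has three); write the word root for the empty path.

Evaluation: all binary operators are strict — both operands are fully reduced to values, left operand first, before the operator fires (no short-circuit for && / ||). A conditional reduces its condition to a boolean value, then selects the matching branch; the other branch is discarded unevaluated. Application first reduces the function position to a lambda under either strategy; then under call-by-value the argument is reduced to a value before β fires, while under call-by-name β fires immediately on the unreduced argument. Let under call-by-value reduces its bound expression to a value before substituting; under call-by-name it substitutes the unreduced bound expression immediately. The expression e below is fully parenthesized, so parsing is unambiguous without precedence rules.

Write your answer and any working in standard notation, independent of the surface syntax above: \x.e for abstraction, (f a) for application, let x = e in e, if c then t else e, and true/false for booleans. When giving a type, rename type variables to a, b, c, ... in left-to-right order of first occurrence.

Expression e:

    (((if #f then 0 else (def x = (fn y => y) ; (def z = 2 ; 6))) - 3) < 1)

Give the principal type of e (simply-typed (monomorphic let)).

Trace:
  unify Bool ~ Bool
y : a
\y._ : a -> a
let x : a -> a
let z : Int
  unify Int ~ Int
  unify Int ~ Int
  unify Int ~ Int
  unify Int ~ Int
  unify Int ~ Int

Answer: Bool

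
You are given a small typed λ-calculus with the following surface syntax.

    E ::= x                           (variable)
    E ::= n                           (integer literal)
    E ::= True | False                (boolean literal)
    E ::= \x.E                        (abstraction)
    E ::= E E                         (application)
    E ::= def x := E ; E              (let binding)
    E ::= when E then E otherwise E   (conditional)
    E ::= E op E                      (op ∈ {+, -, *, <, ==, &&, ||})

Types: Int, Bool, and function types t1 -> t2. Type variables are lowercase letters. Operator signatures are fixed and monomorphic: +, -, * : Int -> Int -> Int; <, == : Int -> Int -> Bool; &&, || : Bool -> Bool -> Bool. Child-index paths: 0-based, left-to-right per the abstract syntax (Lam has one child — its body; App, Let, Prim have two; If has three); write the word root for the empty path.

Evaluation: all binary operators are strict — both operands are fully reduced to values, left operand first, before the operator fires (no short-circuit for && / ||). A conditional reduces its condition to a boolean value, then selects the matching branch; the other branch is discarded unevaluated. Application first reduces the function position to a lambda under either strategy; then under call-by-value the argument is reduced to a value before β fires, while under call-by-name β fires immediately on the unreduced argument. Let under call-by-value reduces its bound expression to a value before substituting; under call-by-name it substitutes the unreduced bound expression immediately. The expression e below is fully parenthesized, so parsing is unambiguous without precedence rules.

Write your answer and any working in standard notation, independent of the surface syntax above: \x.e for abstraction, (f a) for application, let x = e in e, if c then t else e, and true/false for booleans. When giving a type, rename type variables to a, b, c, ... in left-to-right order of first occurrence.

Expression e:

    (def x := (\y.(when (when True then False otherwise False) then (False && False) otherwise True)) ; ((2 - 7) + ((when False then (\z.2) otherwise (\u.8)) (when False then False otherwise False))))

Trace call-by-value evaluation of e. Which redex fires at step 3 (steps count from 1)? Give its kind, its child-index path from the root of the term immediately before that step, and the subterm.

Answer: if at 1.0 : (if false then (\z.2) else (\u.8))

Derivation:
step 0: (let x = (\y.(if (if true then false else false) then (false && false) else true)) in ((2 - 7) + ((if false then (\z.2) else (\u.8)) (if false then false else false))))
step 1: [let@root] ((2 - 7) + ((if false then (\z.2) else (\u.8)) (if false then false else false)))
step 2: [delta@0] (-5 + ((if false then (\z.2) else (\u.8)) (if false then false else false)))
step 3: [if@1.0] (-5 + ((\u.8) (if false then false else false)))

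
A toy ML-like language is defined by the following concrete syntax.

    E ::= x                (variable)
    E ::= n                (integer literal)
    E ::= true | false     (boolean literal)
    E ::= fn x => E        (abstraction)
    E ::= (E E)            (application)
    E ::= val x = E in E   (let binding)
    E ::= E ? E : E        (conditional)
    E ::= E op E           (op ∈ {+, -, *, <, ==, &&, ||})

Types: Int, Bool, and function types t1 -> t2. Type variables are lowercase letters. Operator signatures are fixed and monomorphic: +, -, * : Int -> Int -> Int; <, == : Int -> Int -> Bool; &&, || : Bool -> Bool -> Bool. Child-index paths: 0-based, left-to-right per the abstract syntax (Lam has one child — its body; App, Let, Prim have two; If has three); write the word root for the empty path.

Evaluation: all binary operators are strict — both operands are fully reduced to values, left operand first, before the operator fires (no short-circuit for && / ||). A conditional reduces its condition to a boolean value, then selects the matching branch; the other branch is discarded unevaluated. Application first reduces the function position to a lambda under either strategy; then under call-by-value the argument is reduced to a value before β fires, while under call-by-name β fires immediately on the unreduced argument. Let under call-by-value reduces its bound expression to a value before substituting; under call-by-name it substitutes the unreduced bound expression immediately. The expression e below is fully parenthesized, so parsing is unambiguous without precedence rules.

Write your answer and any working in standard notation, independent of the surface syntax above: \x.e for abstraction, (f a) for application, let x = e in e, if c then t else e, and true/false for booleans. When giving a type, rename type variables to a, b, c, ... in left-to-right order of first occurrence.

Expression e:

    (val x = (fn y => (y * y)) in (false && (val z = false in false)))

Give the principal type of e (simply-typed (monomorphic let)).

Trace:
y : a
  unify a ~ Int
y : Int
  unify Int ~ Int
\y._ : Int -> Int
let x : Int -> Int
  unify Bool ~ Bool
let z : Bool
  unify Bool ~ Bool

Answer: Bool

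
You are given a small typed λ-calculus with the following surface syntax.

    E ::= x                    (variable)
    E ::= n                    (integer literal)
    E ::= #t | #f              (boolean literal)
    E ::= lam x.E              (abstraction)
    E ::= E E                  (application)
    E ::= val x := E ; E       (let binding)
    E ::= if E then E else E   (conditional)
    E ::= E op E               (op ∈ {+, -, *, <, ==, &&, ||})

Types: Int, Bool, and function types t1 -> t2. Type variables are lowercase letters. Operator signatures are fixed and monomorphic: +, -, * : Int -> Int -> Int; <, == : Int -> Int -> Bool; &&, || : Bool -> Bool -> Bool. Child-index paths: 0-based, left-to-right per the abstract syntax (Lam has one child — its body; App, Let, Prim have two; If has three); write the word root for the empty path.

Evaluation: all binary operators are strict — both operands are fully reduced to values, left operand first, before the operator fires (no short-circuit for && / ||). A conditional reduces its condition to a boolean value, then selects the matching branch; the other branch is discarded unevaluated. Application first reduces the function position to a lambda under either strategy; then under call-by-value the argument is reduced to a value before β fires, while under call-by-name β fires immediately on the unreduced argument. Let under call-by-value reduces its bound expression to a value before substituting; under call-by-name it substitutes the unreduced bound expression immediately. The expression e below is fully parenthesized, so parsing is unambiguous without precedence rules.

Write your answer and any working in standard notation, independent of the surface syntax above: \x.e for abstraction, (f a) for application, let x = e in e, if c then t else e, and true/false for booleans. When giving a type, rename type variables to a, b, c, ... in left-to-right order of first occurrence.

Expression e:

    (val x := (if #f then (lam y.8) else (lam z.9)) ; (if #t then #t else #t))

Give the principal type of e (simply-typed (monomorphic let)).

Answer: Bool

Trace:
  unify Bool ~ Bool
\y._ : a -> Int
\z._ : b -> Int
  unify a -> Int ~ b -> Int
  unify a ~ b
  unify Int ~ Int
let x : b -> Int
  unify Bool ~ Bool
  unify Bool ~ Bool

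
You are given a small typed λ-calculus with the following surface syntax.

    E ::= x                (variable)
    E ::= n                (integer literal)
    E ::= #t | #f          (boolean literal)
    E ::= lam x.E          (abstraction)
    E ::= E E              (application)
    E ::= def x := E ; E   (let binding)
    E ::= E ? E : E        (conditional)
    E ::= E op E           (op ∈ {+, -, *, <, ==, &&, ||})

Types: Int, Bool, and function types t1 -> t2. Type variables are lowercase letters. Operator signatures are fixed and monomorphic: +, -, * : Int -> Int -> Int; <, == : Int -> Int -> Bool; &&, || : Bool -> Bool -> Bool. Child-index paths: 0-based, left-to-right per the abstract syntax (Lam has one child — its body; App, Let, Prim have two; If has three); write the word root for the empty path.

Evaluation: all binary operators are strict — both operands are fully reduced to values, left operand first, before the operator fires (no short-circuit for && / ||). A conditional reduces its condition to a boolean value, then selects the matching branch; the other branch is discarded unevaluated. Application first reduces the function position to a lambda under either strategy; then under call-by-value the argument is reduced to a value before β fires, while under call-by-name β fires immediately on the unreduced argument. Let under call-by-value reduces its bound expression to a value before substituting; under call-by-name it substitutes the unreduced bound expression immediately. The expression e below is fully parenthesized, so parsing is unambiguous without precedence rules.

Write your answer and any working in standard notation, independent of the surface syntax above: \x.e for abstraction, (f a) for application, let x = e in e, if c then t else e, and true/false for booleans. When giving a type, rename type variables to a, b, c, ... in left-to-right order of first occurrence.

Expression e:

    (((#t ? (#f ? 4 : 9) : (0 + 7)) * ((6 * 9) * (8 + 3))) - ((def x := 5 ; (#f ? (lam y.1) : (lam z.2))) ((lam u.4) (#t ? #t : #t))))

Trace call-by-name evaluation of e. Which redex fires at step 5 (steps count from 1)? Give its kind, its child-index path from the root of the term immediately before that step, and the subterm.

Answer: delta at 0.1 : (54 * 11)

Trace:
step 0: (((if true then (if false then 4 else 9) else (0 + 7)) * ((6 * 9) * (8 + 3))) - ((let x = 5 in (if false then (\y.1) else (\z.2))) ((\u.4) (if true then true else true))))
step 1: [if@0.0] (((if false then 4 else 9) * ((6 * 9) * (8 + 3))) - ((let x = 5 in (if false then (\y.1) else (\z.2))) ((\u.4) (if true then true else true))))
step 2: [if@0.0] ((9 * ((6 * 9) * (8 + 3))) - ((let x = 5 in (if false then (\y.1) else (\z.2))) ((\u.4) (if true then true else true))))
step 3: [delta@0.1.0] ((9 * (54 * (8 + 3))) - ((let x = 5 in (if false then (\y.1) else (\z.2))) ((\u.4) (if true then true else true))))
step 4: [delta@0.1.1] ((9 * (54 * 11)) - ((let x = 5 in (if false then (\y.1) else (\z.2))) ((\u.4) (if true then true else true))))
step 5: [delta@0.1] ((9 * 594) - ((let x = 5 in (if false then (\y.1) else (\z.2))) ((\u.4) (if true then true else true))))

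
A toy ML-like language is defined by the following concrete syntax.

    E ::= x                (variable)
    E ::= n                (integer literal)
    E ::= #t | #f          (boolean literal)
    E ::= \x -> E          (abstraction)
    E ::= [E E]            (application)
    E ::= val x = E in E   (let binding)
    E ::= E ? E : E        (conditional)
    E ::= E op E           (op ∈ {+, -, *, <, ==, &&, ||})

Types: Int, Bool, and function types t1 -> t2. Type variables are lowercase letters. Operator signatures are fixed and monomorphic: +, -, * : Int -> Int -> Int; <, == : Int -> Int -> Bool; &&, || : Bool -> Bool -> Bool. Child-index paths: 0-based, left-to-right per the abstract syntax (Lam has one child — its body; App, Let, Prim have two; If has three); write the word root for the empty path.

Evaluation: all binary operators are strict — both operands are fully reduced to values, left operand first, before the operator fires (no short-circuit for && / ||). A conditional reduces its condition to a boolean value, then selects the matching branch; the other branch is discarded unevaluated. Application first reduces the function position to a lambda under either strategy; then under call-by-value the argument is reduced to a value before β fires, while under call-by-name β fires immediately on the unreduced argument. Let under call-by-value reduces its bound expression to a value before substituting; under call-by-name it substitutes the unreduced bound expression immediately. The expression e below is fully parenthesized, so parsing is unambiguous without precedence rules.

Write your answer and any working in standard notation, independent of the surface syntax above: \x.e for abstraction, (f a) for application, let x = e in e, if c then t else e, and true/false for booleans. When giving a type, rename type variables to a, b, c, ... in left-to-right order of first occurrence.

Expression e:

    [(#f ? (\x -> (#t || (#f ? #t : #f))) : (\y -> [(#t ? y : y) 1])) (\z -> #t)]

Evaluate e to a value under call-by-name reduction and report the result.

Working:
step 0: ((if false then (\x.(true || (if false then true else false))) else (\y.((if true then y else y) 1))) (\z.true))
step 1: [if@0] ((\y.((if true then y else y) 1)) (\z.true))
step 2: [beta@root] ((if true then (\z.true) else (\z.true)) 1)
step 3: [if@0] ((\z.true) 1)
step 4: [beta@root] true

Answer: true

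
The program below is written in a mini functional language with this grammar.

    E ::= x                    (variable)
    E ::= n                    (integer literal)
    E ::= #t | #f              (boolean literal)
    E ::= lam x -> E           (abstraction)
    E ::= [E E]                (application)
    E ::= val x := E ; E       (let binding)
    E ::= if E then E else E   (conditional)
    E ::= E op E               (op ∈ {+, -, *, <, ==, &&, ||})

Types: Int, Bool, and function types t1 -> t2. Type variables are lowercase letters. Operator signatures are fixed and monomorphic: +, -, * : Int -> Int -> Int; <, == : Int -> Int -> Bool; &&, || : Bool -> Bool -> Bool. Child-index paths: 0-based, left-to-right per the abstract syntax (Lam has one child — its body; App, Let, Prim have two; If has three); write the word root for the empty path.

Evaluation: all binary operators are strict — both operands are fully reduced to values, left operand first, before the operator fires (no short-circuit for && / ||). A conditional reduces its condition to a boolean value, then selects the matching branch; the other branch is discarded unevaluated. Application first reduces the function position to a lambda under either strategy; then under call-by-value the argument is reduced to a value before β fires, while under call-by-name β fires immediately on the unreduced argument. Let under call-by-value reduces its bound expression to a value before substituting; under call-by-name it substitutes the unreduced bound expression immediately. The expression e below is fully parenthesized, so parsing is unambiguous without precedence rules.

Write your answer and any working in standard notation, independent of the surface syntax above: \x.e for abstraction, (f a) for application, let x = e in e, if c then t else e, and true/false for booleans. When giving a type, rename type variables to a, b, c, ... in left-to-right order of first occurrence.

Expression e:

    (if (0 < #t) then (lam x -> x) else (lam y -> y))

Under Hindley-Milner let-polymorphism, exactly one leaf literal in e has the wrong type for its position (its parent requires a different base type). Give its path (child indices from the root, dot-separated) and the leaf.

Answer: 0.1 : true

Trace:
  unify Int ~ Int
  unify Bool ~ Int
  FAIL: mismatch Bool ~ Int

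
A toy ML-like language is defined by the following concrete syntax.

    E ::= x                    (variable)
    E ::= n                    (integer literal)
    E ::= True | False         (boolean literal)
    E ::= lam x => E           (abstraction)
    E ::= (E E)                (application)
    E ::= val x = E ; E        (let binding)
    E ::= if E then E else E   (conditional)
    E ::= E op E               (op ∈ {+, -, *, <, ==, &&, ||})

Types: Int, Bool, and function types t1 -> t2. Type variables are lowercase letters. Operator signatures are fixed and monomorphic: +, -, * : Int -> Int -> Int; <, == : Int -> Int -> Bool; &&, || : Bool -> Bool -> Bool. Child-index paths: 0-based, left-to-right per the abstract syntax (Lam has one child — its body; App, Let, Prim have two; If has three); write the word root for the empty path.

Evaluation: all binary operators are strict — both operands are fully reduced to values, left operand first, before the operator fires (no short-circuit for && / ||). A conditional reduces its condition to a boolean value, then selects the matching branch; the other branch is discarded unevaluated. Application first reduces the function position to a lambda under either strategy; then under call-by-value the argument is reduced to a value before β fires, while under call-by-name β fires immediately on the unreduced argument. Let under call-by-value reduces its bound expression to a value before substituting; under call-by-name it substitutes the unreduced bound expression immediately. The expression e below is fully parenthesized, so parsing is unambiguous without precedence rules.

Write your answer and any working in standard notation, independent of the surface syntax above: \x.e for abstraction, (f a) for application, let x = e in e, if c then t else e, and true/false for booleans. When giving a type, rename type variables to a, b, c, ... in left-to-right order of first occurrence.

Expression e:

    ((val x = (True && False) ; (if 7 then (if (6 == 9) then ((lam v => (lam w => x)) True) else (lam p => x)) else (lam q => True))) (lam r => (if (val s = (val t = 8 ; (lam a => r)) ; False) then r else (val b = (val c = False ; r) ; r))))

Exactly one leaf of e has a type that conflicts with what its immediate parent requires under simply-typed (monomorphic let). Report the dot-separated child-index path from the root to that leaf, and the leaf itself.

Derivation:
  unify Bool ~ Bool
  unify Bool ~ Bool
let x : Bool
  unify Int ~ Bool
  FAIL: mismatch Int ~ Bool

Answer: 0.1.0 : 7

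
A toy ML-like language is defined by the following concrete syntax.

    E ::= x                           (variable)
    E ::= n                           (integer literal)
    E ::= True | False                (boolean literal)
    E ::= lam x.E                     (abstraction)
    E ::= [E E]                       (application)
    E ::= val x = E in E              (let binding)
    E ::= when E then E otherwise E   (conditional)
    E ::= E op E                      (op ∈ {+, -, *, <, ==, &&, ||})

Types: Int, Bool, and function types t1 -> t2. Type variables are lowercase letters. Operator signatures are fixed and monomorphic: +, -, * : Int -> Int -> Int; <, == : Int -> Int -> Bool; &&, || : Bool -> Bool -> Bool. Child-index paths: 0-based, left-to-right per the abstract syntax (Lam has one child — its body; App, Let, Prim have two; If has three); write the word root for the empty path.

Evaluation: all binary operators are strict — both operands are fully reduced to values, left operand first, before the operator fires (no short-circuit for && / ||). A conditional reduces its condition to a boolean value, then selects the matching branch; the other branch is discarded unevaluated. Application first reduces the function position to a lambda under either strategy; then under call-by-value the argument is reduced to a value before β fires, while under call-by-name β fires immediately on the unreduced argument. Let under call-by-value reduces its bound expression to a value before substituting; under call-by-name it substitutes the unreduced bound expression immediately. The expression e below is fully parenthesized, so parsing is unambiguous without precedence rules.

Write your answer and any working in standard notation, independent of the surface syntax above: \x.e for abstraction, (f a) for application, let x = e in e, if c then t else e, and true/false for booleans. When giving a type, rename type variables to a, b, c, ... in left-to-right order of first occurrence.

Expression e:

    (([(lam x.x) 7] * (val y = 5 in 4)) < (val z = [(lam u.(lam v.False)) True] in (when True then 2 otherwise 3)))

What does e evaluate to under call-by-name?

Answer: false

Working:
step 0: ((((\x.x) 7) * (let y = 5 in 4)) < (let z = ((\u.(\v.false)) true) in (if true then 2 else 3)))
step 1: [beta@0.0] ((7 * (let y = 5 in 4)) < (let z = ((\u.(\v.false)) true) in (if true then 2 else 3)))
step 2: [let@0.1] ((7 * 4) < (let z = ((\u.(\v.false)) true) in (if true then 2 else 3)))
step 3: [delta@0] (28 < (let z = ((\u.(\v.false)) true) in (if true then 2 else 3)))
step 4: [let@1] (28 < (if true then 2 else 3))
step 5: [if@1] (28 < 2)
step 6: [delta@root] false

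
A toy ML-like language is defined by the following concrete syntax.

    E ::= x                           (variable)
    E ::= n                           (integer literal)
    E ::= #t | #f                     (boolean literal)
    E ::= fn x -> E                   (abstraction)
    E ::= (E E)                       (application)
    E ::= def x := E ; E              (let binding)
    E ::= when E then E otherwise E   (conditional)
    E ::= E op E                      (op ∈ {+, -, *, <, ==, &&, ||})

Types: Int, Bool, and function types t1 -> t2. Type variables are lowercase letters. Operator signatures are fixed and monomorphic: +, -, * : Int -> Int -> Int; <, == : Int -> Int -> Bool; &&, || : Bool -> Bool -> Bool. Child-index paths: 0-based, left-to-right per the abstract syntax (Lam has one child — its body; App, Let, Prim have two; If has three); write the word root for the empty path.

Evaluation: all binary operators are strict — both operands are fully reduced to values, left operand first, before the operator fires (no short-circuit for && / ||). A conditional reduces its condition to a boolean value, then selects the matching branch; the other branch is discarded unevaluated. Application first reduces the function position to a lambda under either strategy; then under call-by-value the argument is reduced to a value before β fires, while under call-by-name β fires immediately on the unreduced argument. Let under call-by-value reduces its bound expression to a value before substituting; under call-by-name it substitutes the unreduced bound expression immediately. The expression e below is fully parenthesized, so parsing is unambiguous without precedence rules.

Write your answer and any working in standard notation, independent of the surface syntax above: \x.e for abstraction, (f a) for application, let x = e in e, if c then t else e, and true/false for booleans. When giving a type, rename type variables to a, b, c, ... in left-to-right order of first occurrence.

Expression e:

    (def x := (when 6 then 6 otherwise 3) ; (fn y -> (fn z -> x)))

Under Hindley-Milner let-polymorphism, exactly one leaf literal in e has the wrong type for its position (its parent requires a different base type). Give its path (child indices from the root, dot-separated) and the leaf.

Trace:
  unify Int ~ Bool
  FAIL: mismatch Int ~ Bool

Answer: 0.0 : 6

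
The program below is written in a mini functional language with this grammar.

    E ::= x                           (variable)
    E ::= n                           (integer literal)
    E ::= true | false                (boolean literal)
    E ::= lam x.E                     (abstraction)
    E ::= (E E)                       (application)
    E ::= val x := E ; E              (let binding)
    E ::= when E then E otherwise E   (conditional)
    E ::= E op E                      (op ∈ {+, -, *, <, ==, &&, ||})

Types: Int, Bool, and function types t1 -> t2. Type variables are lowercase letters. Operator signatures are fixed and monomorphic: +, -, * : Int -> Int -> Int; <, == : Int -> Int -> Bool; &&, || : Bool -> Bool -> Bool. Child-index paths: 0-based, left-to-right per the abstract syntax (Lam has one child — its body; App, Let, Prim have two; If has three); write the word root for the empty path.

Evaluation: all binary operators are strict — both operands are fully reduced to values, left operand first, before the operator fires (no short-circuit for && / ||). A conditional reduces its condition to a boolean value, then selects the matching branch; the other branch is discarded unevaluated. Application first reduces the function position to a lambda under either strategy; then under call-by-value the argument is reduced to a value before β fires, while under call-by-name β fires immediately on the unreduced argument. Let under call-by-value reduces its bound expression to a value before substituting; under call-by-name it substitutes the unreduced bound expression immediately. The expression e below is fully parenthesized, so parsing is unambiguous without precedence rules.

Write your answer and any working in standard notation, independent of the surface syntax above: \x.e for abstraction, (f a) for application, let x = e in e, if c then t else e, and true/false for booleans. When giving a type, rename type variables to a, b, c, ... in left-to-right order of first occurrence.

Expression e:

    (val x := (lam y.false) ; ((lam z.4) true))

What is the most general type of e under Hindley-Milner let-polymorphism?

Answer: Int

Working:
\y._ : a -> Bool
let x : forall. a -> Bool
\z._ : b -> Int
  unify b -> Int ~ Bool -> c
  unify b ~ Bool
  unify Int ~ c
_ _ : Int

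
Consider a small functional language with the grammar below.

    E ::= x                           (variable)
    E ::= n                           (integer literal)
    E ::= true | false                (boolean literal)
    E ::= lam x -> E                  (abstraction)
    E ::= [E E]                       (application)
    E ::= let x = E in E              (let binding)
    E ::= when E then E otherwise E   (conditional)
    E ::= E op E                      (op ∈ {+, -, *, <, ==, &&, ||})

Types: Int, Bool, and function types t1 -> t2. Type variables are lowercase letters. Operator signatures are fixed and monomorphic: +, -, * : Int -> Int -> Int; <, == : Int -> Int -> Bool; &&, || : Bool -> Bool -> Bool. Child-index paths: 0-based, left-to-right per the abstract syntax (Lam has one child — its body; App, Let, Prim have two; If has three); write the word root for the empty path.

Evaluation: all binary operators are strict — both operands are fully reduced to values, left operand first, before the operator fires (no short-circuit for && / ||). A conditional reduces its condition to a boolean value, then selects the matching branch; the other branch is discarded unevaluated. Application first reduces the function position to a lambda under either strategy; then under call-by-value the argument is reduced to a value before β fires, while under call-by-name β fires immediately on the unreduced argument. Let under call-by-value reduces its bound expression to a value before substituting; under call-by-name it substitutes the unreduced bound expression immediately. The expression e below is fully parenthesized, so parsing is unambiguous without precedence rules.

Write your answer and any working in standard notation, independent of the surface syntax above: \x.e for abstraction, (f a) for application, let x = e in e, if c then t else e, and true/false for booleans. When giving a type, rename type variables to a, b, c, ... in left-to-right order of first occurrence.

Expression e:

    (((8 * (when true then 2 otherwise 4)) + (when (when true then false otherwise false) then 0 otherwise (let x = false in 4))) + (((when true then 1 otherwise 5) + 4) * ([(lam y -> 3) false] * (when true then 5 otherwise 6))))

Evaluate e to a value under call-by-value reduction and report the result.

Answer: 95

Derivation:
step 0: (((8 * (if true then 2 else 4)) + (if (if true then false else false) then 0 else (let x = false in 4))) + (((if true then 1 else 5) + 4) * (((\y.3) false) * (if true then 5 else 6))))
step 1: [if@0.0.1] (((8 * 2) + (if (if true then false else false) then 0 else (let x = false in 4))) + (((if true then 1 else 5) + 4) * (((\y.3) false) * (if true then 5 else 6))))
step 2: [delta@0.0] ((16 + (if (if true then false else false) then 0 else (let x = false in 4))) + (((if true then 1 else 5) + 4) * (((\y.3) false) * (if true then 5 else 6))))
step 3: [if@0.1.0] ((16 + (if false then 0 else (let x = false in 4))) + (((if true then 1 else 5) + 4) * (((\y.3) false) * (if true then 5 else 6))))
step 4: [if@0.1] ((16 + (let x = false in 4)) + (((if true then 1 else 5) + 4) * (((\y.3) false) * (if true then 5 else 6))))
step 5: [let@0.1] ((16 + 4) + (((if true then 1 else 5) + 4) * (((\y.3) false) * (if true then 5 else 6))))
step 6: [delta@0] (20 + (((if true then 1 else 5) + 4) * (((\y.3) false) * (if true then 5 else 6))))
step 7: [if@1.0.0] (20 + ((1 + 4) * (((\y.3) false) * (if true then 5 else 6))))
step 8: [delta@1.0] (20 + (5 * (((\y.3) false) * (if true then 5 else 6))))
step 9: [beta@1.1.0] (20 + (5 * (3 * (if true then 5 else 6))))
step 10: [if@1.1.1] (20 + (5 * (3 * 5)))
step 11: [delta@1.1] (20 + (5 * 15))
step 12: [delta@1] (20 + 75)
step 13: [delta@root] 95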